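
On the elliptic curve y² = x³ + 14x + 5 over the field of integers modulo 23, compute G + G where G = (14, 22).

(22, 17)

tangent at (14, 22): λ = (3·14² + 14)/(2·22) ≡ 4/21. 21⁻¹ ≡ 11 (mod 23), so λ ≡ 4·11 ≡ 21.
  x = λ² - 14 - 14 = 441 - 28 ≡ 22; y = λ·(14 - 22) - 22 ≡ 17. → (22, 17)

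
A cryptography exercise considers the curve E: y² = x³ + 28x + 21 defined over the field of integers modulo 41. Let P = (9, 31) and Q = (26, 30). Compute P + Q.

(9, 31) + (26, 30). λ = (30 - 31)/(26 - 9) ≡ 40/17 mod 41. 17⁻¹ ≡ 29 (mod 41) since 17·29 = 493 ≡ 1, so λ ≡ 12.
  x = λ² - 9 - 26 = 144 - 35 ≡ 27; y = λ·(9 - 27) - 31 ≡ 40. → (27, 40)

(27, 40)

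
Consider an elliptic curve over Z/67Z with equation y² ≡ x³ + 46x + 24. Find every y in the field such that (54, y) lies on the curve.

x³ + 46x + 24 = 159972 ≡ 43 (mod 67).
43 is a non-residue mod 67; no y exists.

none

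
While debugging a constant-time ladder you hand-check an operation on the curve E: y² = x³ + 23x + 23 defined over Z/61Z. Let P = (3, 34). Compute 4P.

Double-and-add on 4 = (100)₂. Start with P = (3, 34) for the leading 1-bit.
double: tangent at (3, 34): λ = (3·3² + 23)/(2·34) ≡ 50/7. 7⁻¹ ≡ 35 (mod 61), so λ ≡ 50·35 ≡ 42.
  x = λ² - 3 - 3 = 1764 - 6 ≡ 50; y = λ·(3 - 50) - 34 ≡ 5. → (50, 5)
double: tangent at (50, 5): λ = (3·50² + 23)/(2·5) ≡ 20/10. 10⁻¹ ≡ 55 (mod 61), so λ ≡ 20·55 ≡ 2.
  x = λ² - 50 - 50 = 4 - 100 ≡ 26; y = λ·(50 - 26) - 5 ≡ 43. → (26, 43)

(26, 43)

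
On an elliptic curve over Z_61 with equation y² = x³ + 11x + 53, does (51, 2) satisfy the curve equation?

y² = 2² ≡ 4; x³ + 11x + 53 = 133265 ≡ 41 (mod 61). 4 ≠ 41.

no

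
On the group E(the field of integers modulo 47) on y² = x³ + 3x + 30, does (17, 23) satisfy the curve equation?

yes

y² = 23² ≡ 12; x³ + 3x + 30 = 4994 ≡ 12 (mod 47). 12 = 12.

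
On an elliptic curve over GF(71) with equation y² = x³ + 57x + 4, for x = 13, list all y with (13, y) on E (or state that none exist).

x³ + 57x + 4 = 2942 ≡ 31 (mod 71).
31 is a non-residue mod 71; no y exists.

none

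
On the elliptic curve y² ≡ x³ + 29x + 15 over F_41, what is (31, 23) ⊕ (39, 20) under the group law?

(31, 23) + (39, 20). λ = (20 - 23)/(39 - 31) ≡ 38/8 mod 41. 8⁻¹ ≡ 36 (mod 41), so λ ≡ 15.
  x = λ² - 31 - 39 = 225 - 70 ≡ 32; y = λ·(31 - 32) - 23 ≡ 3. → (32, 3)

(32, 3)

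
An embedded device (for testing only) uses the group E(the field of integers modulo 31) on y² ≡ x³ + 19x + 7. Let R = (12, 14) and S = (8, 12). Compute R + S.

(12, 14) + (8, 12). λ = (12 - 14)/(8 - 12) ≡ 29/27 mod 31. 27⁻¹ ≡ 23 (mod 31), so λ ≡ 16.
  x = λ² - 12 - 8 = 256 - 20 ≡ 19; y = λ·(12 - 19) - 14 ≡ 29. → (19, 29)

(19, 29)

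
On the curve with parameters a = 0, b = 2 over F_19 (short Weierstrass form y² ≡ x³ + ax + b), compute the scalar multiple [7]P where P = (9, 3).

Double-and-add on 7 = (111)₂. Start with P = (9, 3) for the leading 1-bit.
double: tangent at (9, 3): λ = (3·9² + 0)/(2·3) ≡ 15/6. 6⁻¹ ≡ 16 (mod 19), so λ ≡ 15·16 ≡ 12.
  x = λ² - 9 - 9 = 144 - 18 ≡ 12; y = λ·(9 - 12) - 3 ≡ 18. → (12, 18)
add P: (12, 18) + (9, 3). λ = (3 - 18)/(9 - 12) ≡ 4/16 mod 19. 16⁻¹ ≡ 6 (mod 19), so λ ≡ 5.
  x = λ² - 12 - 9 = 25 - 21 ≡ 4; y = λ·(12 - 4) - 18 ≡ 3. → (4, 3)
double: tangent at (4, 3): λ = (3·4² + 0)/(2·3) ≡ 10/6. 6⁻¹ ≡ 16 (mod 19) since 6·16 = 96 ≡ 1, so λ ≡ 10·16 ≡ 8.
  x = λ² - 4 - 4 = 64 - 8 ≡ 18; y = λ·(4 - 18) - 3 ≡ 18. → (18, 18)
add P: (18, 18) + (9, 3). λ = (3 - 18)/(9 - 18) ≡ 4/10 mod 19. 10⁻¹ ≡ 2 (mod 19), so λ ≡ 8.
  x = λ² - 18 - 9 = 64 - 27 ≡ 18; y = λ·(18 - 18) - 18 ≡ 1. → (18, 1)

(18, 1)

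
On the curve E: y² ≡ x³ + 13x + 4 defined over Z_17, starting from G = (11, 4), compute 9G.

Repeated addition: build up to 9G.
2G: tangent at (11, 4): λ = (3·11² + 13)/(2·4) ≡ 2/8. 8⁻¹ ≡ 15 (mod 17), so λ ≡ 2·15 ≡ 13.
  x = λ² - 11 - 11 = 169 - 22 ≡ 11; y = λ·(11 - 11) - 4 ≡ 13. → (11, 13)
3G: (11, 13) + (11, 4): same x and y₁ ≡ -y₂, so the sum is ∞.
4G: ∞ + (11, 4) = (11, 4) (identity).
5G: tangent at (11, 4): λ = (3·11² + 13)/(2·4) ≡ 2/8. 8⁻¹ ≡ 15 (mod 17) since 8·15 = 120 ≡ 1, so λ ≡ 2·15 ≡ 13.
  x = λ² - 11 - 11 = 169 - 22 ≡ 11; y = λ·(11 - 11) - 4 ≡ 13. → (11, 13)
6G: (11, 13) + (11, 4): same x and y₁ ≡ -y₂, so the sum is ∞.
7G: ∞ + (11, 4) = (11, 4) (identity).
8G: tangent at (11, 4): λ = (3·11² + 13)/(2·4) ≡ 2/8. 8⁻¹ ≡ 15 (mod 17) since 8·15 = 120 ≡ 1, so λ ≡ 2·15 ≡ 13.
  x = λ² - 11 - 11 = 169 - 22 ≡ 11; y = λ·(11 - 11) - 4 ≡ 13. → (11, 13)
9G: (11, 13) + (11, 4): same x and y₁ ≡ -y₂, so the sum is ∞.

O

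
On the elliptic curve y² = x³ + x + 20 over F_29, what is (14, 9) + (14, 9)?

tangent at (14, 9): λ = (3·14² + 1)/(2·9) ≡ 9/18. 18⁻¹ ≡ 21 (mod 29), so λ ≡ 9·21 ≡ 15.
  x = λ² - 14 - 14 = 225 - 28 ≡ 23; y = λ·(14 - 23) - 9 ≡ 1. → (23, 1)

(23, 1)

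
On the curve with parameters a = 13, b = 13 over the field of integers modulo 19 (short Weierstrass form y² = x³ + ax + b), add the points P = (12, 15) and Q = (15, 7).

(16, 2)

(12, 15) + (15, 7). λ = (7 - 15)/(15 - 12) ≡ 11/3 mod 19. 3⁻¹ ≡ 13 (mod 19) since 3·13 = 39 ≡ 1, so λ ≡ 10.
  x = λ² - 12 - 15 = 100 - 27 ≡ 16; y = λ·(12 - 16) - 15 ≡ 2. → (16, 2)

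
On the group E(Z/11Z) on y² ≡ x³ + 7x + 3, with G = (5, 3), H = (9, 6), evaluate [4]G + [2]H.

(2, 5)

First 4G:
Repeated addition: build up to 4G.
2G: tangent at (5, 3): λ = (3·5² + 7)/(2·3) ≡ 5/6. 6⁻¹ ≡ 2 (mod 11), so λ ≡ 5·2 ≡ 10.
  x = λ² - 5 - 5 = 100 - 10 ≡ 2; y = λ·(5 - 2) - 3 ≡ 5. → (2, 5)
3G: (2, 5) + (5, 3). λ = (3 - 5)/(5 - 2) ≡ 9/3 mod 11. 3⁻¹ ≡ 4 (mod 11) since 3·4 = 12 ≡ 1, so λ ≡ 3.
  x = λ² - 2 - 5 = 9 - 7 ≡ 2; y = λ·(2 - 2) - 5 ≡ 6. → (2, 6)
4G: (2, 6) + (5, 3). λ = (3 - 6)/(5 - 2) ≡ 8/3 mod 11. 3⁻¹ ≡ 4 (mod 11) since 3·4 = 12 ≡ 1, so λ ≡ 10.
  x = λ² - 2 - 5 = 100 - 7 ≡ 5; y = λ·(2 - 5) - 6 ≡ 8. → (5, 8)
4G = (5, 8).
Next 2H:
Repeated addition: build up to 2H.
2H: tangent at (9, 6): λ = (3·9² + 7)/(2·6) ≡ 8/1. 1⁻¹ ≡ 1 (mod 11) since 1·1 = 1 ≡ 1, so λ ≡ 8·1 ≡ 8.
  x = λ² - 9 - 9 = 64 - 18 ≡ 2; y = λ·(9 - 2) - 6 ≡ 6. → (2, 6)
2H = (2, 6).
Finally 4G + 2H:
(5, 8) + (2, 6). λ = (6 - 8)/(2 - 5) ≡ 9/8 mod 11. 8⁻¹ ≡ 7 (mod 11) since 8·7 = 56 ≡ 1, so λ ≡ 8.
  x = λ² - 5 - 2 = 64 - 7 ≡ 2; y = λ·(5 - 2) - 8 ≡ 5. → (2, 5)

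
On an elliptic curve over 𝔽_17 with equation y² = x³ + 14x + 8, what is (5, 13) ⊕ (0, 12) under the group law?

(10, 3)

(5, 13) + (0, 12). λ = (12 - 13)/(0 - 5) ≡ 16/12 mod 17. 12⁻¹ ≡ 10 (mod 17), so λ ≡ 7.
  x = λ² - 5 - 0 = 49 - 5 ≡ 10; y = λ·(5 - 10) - 13 ≡ 3. → (10, 3)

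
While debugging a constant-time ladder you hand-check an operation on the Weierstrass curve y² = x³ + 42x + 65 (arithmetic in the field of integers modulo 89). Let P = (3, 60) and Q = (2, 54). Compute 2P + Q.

(50, 42)

First 2P:
Repeated addition: build up to 2P.
2P: tangent at (3, 60): λ = (3·3² + 42)/(2·60) ≡ 69/31. 31⁻¹ ≡ 23 (mod 89), so λ ≡ 69·23 ≡ 74.
  x = λ² - 3 - 3 = 5476 - 6 ≡ 41; y = λ·(3 - 41) - 60 ≡ 65. → (41, 65)
2P = (41, 65).
Finally 2P + Q:
(41, 65) + (2, 54). λ = (54 - 65)/(2 - 41) ≡ 78/50 mod 89. 50⁻¹ ≡ 73 (mod 89), so λ ≡ 87.
  x = λ² - 41 - 2 = 7569 - 43 ≡ 50; y = λ·(41 - 50) - 65 ≡ 42. → (50, 42)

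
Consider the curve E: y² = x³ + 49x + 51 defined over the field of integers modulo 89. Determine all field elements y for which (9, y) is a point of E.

x³ + 49x + 51 = 1221 ≡ 64 (mod 89).
Square roots of 64 mod 89: 8 and 81 (since 8² = 64 ≡ 64).

8, 81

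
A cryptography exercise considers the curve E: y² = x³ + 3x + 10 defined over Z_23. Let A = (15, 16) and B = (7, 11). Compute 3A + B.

First 3A:
Repeated addition: build up to 3A.
2A: tangent at (15, 16): λ = (3·15² + 3)/(2·16) ≡ 11/9. 9⁻¹ ≡ 18 (mod 23) since 9·18 = 162 ≡ 1, so λ ≡ 11·18 ≡ 14.
  x = λ² - 15 - 15 = 196 - 30 ≡ 5; y = λ·(15 - 5) - 16 ≡ 9. → (5, 9)
3A: (5, 9) + (15, 16). λ = (16 - 9)/(15 - 5) ≡ 7/10 mod 23. 10⁻¹ ≡ 7 (mod 23), so λ ≡ 3.
  x = λ² - 5 - 15 = 9 - 20 ≡ 12; y = λ·(5 - 12) - 9 ≡ 16. → (12, 16)
3A = (12, 16).
Finally 3A + B:
(12, 16) + (7, 11). λ = (11 - 16)/(7 - 12) ≡ 18/18 mod 23. 18⁻¹ ≡ 9 (mod 23) since 18·9 = 162 ≡ 1, so λ ≡ 1.
  x = λ² - 12 - 7 = 1 - 19 ≡ 5; y = λ·(12 - 5) - 16 ≡ 14. → (5, 14)

(5, 14)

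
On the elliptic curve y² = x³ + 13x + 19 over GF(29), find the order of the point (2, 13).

9

2P: tangent at (2, 13): λ = (3·2² + 13)/(2·13) ≡ 25/26. 26⁻¹ ≡ 19 (mod 29), so λ ≡ 25·19 ≡ 11.
  x = λ² - 2 - 2 = 121 - 4 ≡ 1; y = λ·(2 - 1) - 13 ≡ 27. → (1, 27)
3P: (1, 27) + (2, 13). λ = (13 - 27)/(2 - 1) ≡ 15/1 mod 29. 1⁻¹ ≡ 1 (mod 29) since 1·1 = 1 ≡ 1, so λ ≡ 15.
  x = λ² - 1 - 2 = 225 - 3 ≡ 19; y = λ·(1 - 19) - 27 ≡ 22. → (19, 22)
4P: (19, 22) + (2, 13). λ = (13 - 22)/(2 - 19) ≡ 20/12 mod 29. 12⁻¹ ≡ 17 (mod 29) since 12·17 = 204 ≡ 1, so λ ≡ 21.
  x = λ² - 19 - 2 = 441 - 21 ≡ 14; y = λ·(19 - 14) - 22 ≡ 25. → (14, 25)
5P: (14, 25) + (2, 13). λ = (13 - 25)/(2 - 14) ≡ 17/17 mod 29. 17⁻¹ ≡ 12 (mod 29), so λ ≡ 1.
  x = λ² - 14 - 2 = 1 - 16 ≡ 14; y = λ·(14 - 14) - 25 ≡ 4. → (14, 4)
6P: (14, 4) + (2, 13). λ = (13 - 4)/(2 - 14) ≡ 9/17 mod 29. 17⁻¹ ≡ 12 (mod 29) since 17·12 = 204 ≡ 1, so λ ≡ 21.
  x = λ² - 14 - 2 = 441 - 16 ≡ 19; y = λ·(14 - 19) - 4 ≡ 7. → (19, 7)
7P: (19, 7) + (2, 13). λ = (13 - 7)/(2 - 19) ≡ 6/12 mod 29. 12⁻¹ ≡ 17 (mod 29) since 12·17 = 204 ≡ 1, so λ ≡ 15.
  x = λ² - 19 - 2 = 225 - 21 ≡ 1; y = λ·(19 - 1) - 7 ≡ 2. → (1, 2)
8P: (1, 2) + (2, 13). λ = (13 - 2)/(2 - 1) ≡ 11/1 mod 29. 1⁻¹ ≡ 1 (mod 29) since 1·1 = 1 ≡ 1, so λ ≡ 11.
  x = λ² - 1 - 2 = 121 - 3 ≡ 2; y = λ·(1 - 2) - 2 ≡ 16. → (2, 16)
9P: (2, 16) + (2, 13): same x and y₁ ≡ -y₂, so the sum is O.
9P = O, so the order is 9.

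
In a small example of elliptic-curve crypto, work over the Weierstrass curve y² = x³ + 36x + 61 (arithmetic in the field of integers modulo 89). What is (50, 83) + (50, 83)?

tangent at (50, 83): λ = (3·50² + 36)/(2·83) ≡ 60/77. 77⁻¹ ≡ 37 (mod 89), so λ ≡ 60·37 ≡ 84.
  x = λ² - 50 - 50 = 7056 - 100 ≡ 14; y = λ·(50 - 14) - 83 ≡ 4. → (14, 4)

(14, 4)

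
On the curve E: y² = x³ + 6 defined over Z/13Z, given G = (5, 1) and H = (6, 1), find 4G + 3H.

(2, 1)

First 4G:
Double-and-add on 4 = (100)₂. Start with G = (5, 1) for the leading 1-bit.
double: tangent at (5, 1): λ = (3·5² + 0)/(2·1) ≡ 10/2. 2⁻¹ ≡ 7 (mod 13), so λ ≡ 10·7 ≡ 5.
  x = λ² - 5 - 5 = 25 - 10 ≡ 2; y = λ·(5 - 2) - 1 ≡ 1. → (2, 1)
double: tangent at (2, 1): λ = (3·2² + 0)/(2·1) ≡ 12/2. 2⁻¹ ≡ 7 (mod 13), so λ ≡ 12·7 ≡ 6.
  x = λ² - 2 - 2 = 36 - 4 ≡ 6; y = λ·(2 - 6) - 1 ≡ 1. → (6, 1)
4G = (6, 1).
Next 3H:
Repeated addition: build up to 3H.
2H: tangent at (6, 1): λ = (3·6² + 0)/(2·1) ≡ 4/2. 2⁻¹ ≡ 7 (mod 13) since 2·7 = 14 ≡ 1, so λ ≡ 4·7 ≡ 2.
  x = λ² - 6 - 6 = 4 - 12 ≡ 5; y = λ·(6 - 5) - 1 ≡ 1. → (5, 1)
3H: (5, 1) + (6, 1). λ = (1 - 1)/(6 - 5) ≡ 0/1 mod 13. 1⁻¹ ≡ 1 (mod 13), so λ ≡ 0.
  x = λ² - 5 - 6 = 0 - 11 ≡ 2; y = λ·(5 - 2) - 1 ≡ 12. → (2, 12)
3H = (2, 12).
Finally 4G + 3H:
(6, 1) + (2, 12). λ = (12 - 1)/(2 - 6) ≡ 11/9 mod 13. 9⁻¹ ≡ 3 (mod 13), so λ ≡ 7.
  x = λ² - 6 - 2 = 49 - 8 ≡ 2; y = λ·(6 - 2) - 1 ≡ 1. → (2, 1)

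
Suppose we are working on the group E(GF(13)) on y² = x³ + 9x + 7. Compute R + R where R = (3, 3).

tangent at (3, 3): λ = (3·3² + 9)/(2·3) ≡ 10/6. 6⁻¹ ≡ 11 (mod 13), so λ ≡ 10·11 ≡ 6.
  x = λ² - 3 - 3 = 36 - 6 ≡ 4; y = λ·(3 - 4) - 3 ≡ 4. → (4, 4)

(4, 4)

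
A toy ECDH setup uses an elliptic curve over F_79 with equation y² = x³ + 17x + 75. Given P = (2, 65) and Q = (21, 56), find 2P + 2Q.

First 2P:
Repeated addition: build up to 2P.
2P: tangent at (2, 65): λ = (3·2² + 17)/(2·65) ≡ 29/51. 51⁻¹ ≡ 31 (mod 79), so λ ≡ 29·31 ≡ 30.
  x = λ² - 2 - 2 = 900 - 4 ≡ 27; y = λ·(2 - 27) - 65 ≡ 54. → (27, 54)
2P = (27, 54).
Next 2Q:
Repeated addition: build up to 2Q.
2Q: tangent at (21, 56): λ = (3·21² + 17)/(2·56) ≡ 76/33. 33⁻¹ ≡ 12 (mod 79), so λ ≡ 76·12 ≡ 43.
  x = λ² - 21 - 21 = 1849 - 42 ≡ 69; y = λ·(21 - 69) - 56 ≡ 13. → (69, 13)
2Q = (69, 13).
Finally 2P + 2Q:
(27, 54) + (69, 13). λ = (13 - 54)/(69 - 27) ≡ 38/42 mod 79. 42⁻¹ ≡ 32 (mod 79), so λ ≡ 31.
  x = λ² - 27 - 69 = 961 - 96 ≡ 75; y = λ·(27 - 75) - 54 ≡ 38. → (75, 38)

(75, 38)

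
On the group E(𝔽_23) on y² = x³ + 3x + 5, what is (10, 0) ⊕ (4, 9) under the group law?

(10, 0) + (4, 9). λ = (9 - 0)/(4 - 10) ≡ 9/17 mod 23. 17⁻¹ ≡ 19 (mod 23), so λ ≡ 10.
  x = λ² - 10 - 4 = 100 - 14 ≡ 17; y = λ·(10 - 17) - 0 ≡ 22. → (17, 22)

(17, 22)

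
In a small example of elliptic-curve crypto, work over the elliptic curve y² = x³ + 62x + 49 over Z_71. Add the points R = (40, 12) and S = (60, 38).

(40, 12) + (60, 38). λ = (38 - 12)/(60 - 40) ≡ 26/20 mod 71. 20⁻¹ ≡ 32 (mod 71) since 20·32 = 640 ≡ 1, so λ ≡ 51.
  x = λ² - 40 - 60 = 2601 - 100 ≡ 16; y = λ·(40 - 16) - 12 ≡ 5. → (16, 5)

(16, 5)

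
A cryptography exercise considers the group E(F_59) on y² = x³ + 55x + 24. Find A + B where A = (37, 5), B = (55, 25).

(52, 57)

(37, 5) + (55, 25). λ = (25 - 5)/(55 - 37) ≡ 20/18 mod 59. 18⁻¹ ≡ 23 (mod 59), so λ ≡ 47.
  x = λ² - 37 - 55 = 2209 - 92 ≡ 52; y = λ·(37 - 52) - 5 ≡ 57. → (52, 57)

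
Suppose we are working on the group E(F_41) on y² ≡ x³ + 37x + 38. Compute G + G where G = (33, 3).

tangent at (33, 3): λ = (3·33² + 37)/(2·3) ≡ 24/6. 6⁻¹ ≡ 7 (mod 41), so λ ≡ 24·7 ≡ 4.
  x = λ² - 33 - 33 = 16 - 66 ≡ 32; y = λ·(33 - 32) - 3 ≡ 1. → (32, 1)

(32, 1)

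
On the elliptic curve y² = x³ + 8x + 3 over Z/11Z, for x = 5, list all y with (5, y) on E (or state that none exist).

x³ + 8x + 3 = 168 ≡ 3 (mod 11).
Square roots of 3 mod 11: 5 and 6 (since 5² = 25 ≡ 3).

5, 6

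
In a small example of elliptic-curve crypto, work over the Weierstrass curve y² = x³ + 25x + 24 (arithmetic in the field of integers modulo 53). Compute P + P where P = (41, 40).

(34, 51)

tangent at (41, 40): λ = (3·41² + 25)/(2·40) ≡ 33/27. 27⁻¹ ≡ 2 (mod 53) since 27·2 = 54 ≡ 1, so λ ≡ 33·2 ≡ 13.
  x = λ² - 41 - 41 = 169 - 82 ≡ 34; y = λ·(41 - 34) - 40 ≡ 51. → (34, 51)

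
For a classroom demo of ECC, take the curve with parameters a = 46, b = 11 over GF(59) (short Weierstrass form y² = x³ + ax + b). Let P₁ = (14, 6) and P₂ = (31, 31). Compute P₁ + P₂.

(18, 2)

(14, 6) + (31, 31). λ = (31 - 6)/(31 - 14) ≡ 25/17 mod 59. 17⁻¹ ≡ 7 (mod 59), so λ ≡ 57.
  x = λ² - 14 - 31 = 3249 - 45 ≡ 18; y = λ·(14 - 18) - 6 ≡ 2. → (18, 2)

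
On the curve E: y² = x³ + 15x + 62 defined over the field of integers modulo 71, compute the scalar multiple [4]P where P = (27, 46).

(37, 47)

Double-and-add on 4 = (100)₂. Start with P = (27, 46) for the leading 1-bit.
double: tangent at (27, 46): λ = (3·27² + 15)/(2·46) ≡ 1/21. 21⁻¹ ≡ 44 (mod 71) since 21·44 = 924 ≡ 1, so λ ≡ 1·44 ≡ 44.
  x = λ² - 27 - 27 = 1936 - 54 ≡ 36; y = λ·(27 - 36) - 46 ≡ 55. → (36, 55)
double: tangent at (36, 55): λ = (3·36² + 15)/(2·55) ≡ 69/39. 39⁻¹ ≡ 51 (mod 71), so λ ≡ 69·51 ≡ 40.
  x = λ² - 36 - 36 = 1600 - 72 ≡ 37; y = λ·(36 - 37) - 55 ≡ 47. → (37, 47)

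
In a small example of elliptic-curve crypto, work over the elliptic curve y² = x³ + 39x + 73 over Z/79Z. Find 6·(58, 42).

Write P = (58, 42).
Repeated addition: build up to 6P.
2P: tangent at (58, 42): λ = (3·58² + 39)/(2·42) ≡ 19/5. 5⁻¹ ≡ 16 (mod 79), so λ ≡ 19·16 ≡ 67.
  x = λ² - 58 - 58 = 4489 - 116 ≡ 28; y = λ·(58 - 28) - 42 ≡ 72. → (28, 72)
3P: (28, 72) + (58, 42). λ = (42 - 72)/(58 - 28) ≡ 49/30 mod 79. 30⁻¹ ≡ 29 (mod 79) since 30·29 = 870 ≡ 1, so λ ≡ 78.
  x = λ² - 28 - 58 = 6084 - 86 ≡ 73; y = λ·(28 - 73) - 72 ≡ 52. → (73, 52)
4P: (73, 52) + (58, 42). λ = (42 - 52)/(58 - 73) ≡ 69/64 mod 79. 64⁻¹ ≡ 21 (mod 79), so λ ≡ 27.
  x = λ² - 73 - 58 = 729 - 131 ≡ 45; y = λ·(73 - 45) - 52 ≡ 72. → (45, 72)
5P: (45, 72) + (58, 42). λ = (42 - 72)/(58 - 45) ≡ 49/13 mod 79. 13⁻¹ ≡ 73 (mod 79) since 13·73 = 949 ≡ 1, so λ ≡ 22.
  x = λ² - 45 - 58 = 484 - 103 ≡ 65; y = λ·(45 - 65) - 72 ≡ 41. → (65, 41)
6P: (65, 41) + (58, 42). λ = (42 - 41)/(58 - 65) ≡ 1/72 mod 79. 72⁻¹ ≡ 45 (mod 79), so λ ≡ 45.
  x = λ² - 65 - 58 = 2025 - 123 ≡ 6; y = λ·(65 - 6) - 41 ≡ 7. → (6, 7)

(6, 7)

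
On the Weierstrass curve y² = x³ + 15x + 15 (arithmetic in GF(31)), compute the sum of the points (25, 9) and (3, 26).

(28, 6)

(25, 9) + (3, 26). λ = (26 - 9)/(3 - 25) ≡ 17/9 mod 31. 9⁻¹ ≡ 7 (mod 31) since 9·7 = 63 ≡ 1, so λ ≡ 26.
  x = λ² - 25 - 3 = 676 - 28 ≡ 28; y = λ·(25 - 28) - 9 ≡ 6. → (28, 6)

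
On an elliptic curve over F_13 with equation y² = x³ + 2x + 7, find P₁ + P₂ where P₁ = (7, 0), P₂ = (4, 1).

(7, 0) + (4, 1). λ = (1 - 0)/(4 - 7) ≡ 1/10 mod 13. 10⁻¹ ≡ 4 (mod 13) since 10·4 = 40 ≡ 1, so λ ≡ 4.
  x = λ² - 7 - 4 = 16 - 11 ≡ 5; y = λ·(7 - 5) - 0 ≡ 8. → (5, 8)

(5, 8)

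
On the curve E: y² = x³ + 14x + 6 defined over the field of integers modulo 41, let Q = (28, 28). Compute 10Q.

Repeated addition: build up to 10Q.
2Q: tangent at (28, 28): λ = (3·28² + 14)/(2·28) ≡ 29/15. 15⁻¹ ≡ 11 (mod 41) since 15·11 = 165 ≡ 1, so λ ≡ 29·11 ≡ 32.
  x = λ² - 28 - 28 = 1024 - 56 ≡ 25; y = λ·(28 - 25) - 28 ≡ 27. → (25, 27)
3Q: (25, 27) + (28, 28). λ = (28 - 27)/(28 - 25) ≡ 1/3 mod 41. 3⁻¹ ≡ 14 (mod 41) since 3·14 = 42 ≡ 1, so λ ≡ 14.
  x = λ² - 25 - 28 = 196 - 53 ≡ 20; y = λ·(25 - 20) - 27 ≡ 2. → (20, 2)
4Q: (20, 2) + (28, 28). λ = (28 - 2)/(28 - 20) ≡ 26/8 mod 41. 8⁻¹ ≡ 36 (mod 41), so λ ≡ 34.
  x = λ² - 20 - 28 = 1156 - 48 ≡ 1; y = λ·(20 - 1) - 2 ≡ 29. → (1, 29)
5Q: (1, 29) + (28, 28). λ = (28 - 29)/(28 - 1) ≡ 40/27 mod 41. 27⁻¹ ≡ 38 (mod 41), so λ ≡ 3.
  x = λ² - 1 - 28 = 9 - 29 ≡ 21; y = λ·(1 - 21) - 29 ≡ 34. → (21, 34)
6Q: (21, 34) + (28, 28). λ = (28 - 34)/(28 - 21) ≡ 35/7 mod 41. 7⁻¹ ≡ 6 (mod 41) since 7·6 = 42 ≡ 1, so λ ≡ 5.
  x = λ² - 21 - 28 = 25 - 49 ≡ 17; y = λ·(21 - 17) - 34 ≡ 27. → (17, 27)
7Q: (17, 27) + (28, 28). λ = (28 - 27)/(28 - 17) ≡ 1/11 mod 41. 11⁻¹ ≡ 15 (mod 41), so λ ≡ 15.
  x = λ² - 17 - 28 = 225 - 45 ≡ 16; y = λ·(17 - 16) - 27 ≡ 29. → (16, 29)
8Q: (16, 29) + (28, 28). λ = (28 - 29)/(28 - 16) ≡ 40/12 mod 41. 12⁻¹ ≡ 24 (mod 41) since 12·24 = 288 ≡ 1, so λ ≡ 17.
  x = λ² - 16 - 28 = 289 - 44 ≡ 40; y = λ·(16 - 40) - 29 ≡ 14. → (40, 14)
9Q: (40, 14) + (28, 28). λ = (28 - 14)/(28 - 40) ≡ 14/29 mod 41. 29⁻¹ ≡ 17 (mod 41) since 29·17 = 493 ≡ 1, so λ ≡ 33.
  x = λ² - 40 - 28 = 1089 - 68 ≡ 37; y = λ·(40 - 37) - 14 ≡ 3. → (37, 3)
10Q: (37, 3) + (28, 28). λ = (28 - 3)/(28 - 37) ≡ 25/32 mod 41. 32⁻¹ ≡ 9 (mod 41) since 32·9 = 288 ≡ 1, so λ ≡ 20.
  x = λ² - 37 - 28 = 400 - 65 ≡ 7; y = λ·(37 - 7) - 3 ≡ 23. → (7, 23)

(7, 23)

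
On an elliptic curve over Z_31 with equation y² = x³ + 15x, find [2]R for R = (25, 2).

tangent at (25, 2): λ = (3·25² + 15)/(2·2) ≡ 30/4. 4⁻¹ ≡ 8 (mod 31), so λ ≡ 30·8 ≡ 23.
  x = λ² - 25 - 25 = 529 - 50 ≡ 14; y = λ·(25 - 14) - 2 ≡ 3. → (14, 3)

(14, 3)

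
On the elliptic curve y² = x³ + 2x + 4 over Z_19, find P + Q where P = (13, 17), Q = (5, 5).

(13, 17) + (5, 5). λ = (5 - 17)/(5 - 13) ≡ 7/11 mod 19. 11⁻¹ ≡ 7 (mod 19), so λ ≡ 11.
  x = λ² - 13 - 5 = 121 - 18 ≡ 8; y = λ·(13 - 8) - 17 ≡ 0. → (8, 0)

(8, 0)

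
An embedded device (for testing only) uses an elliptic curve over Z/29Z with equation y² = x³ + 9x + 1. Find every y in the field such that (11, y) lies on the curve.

none

x³ + 9x + 1 = 1431 ≡ 10 (mod 29).
10 is a non-residue mod 29; no y exists.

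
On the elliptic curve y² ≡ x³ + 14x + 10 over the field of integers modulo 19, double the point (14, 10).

tangent at (14, 10): λ = (3·14² + 14)/(2·10) ≡ 13/1. 1⁻¹ ≡ 1 (mod 19), so λ ≡ 13·1 ≡ 13.
  x = λ² - 14 - 14 = 169 - 28 ≡ 8; y = λ·(14 - 8) - 10 ≡ 11. → (8, 11)

(8, 11)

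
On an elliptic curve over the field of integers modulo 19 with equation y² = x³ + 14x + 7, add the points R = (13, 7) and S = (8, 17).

(13, 7) + (8, 17). λ = (17 - 7)/(8 - 13) ≡ 10/14 mod 19. 14⁻¹ ≡ 15 (mod 19) since 14·15 = 210 ≡ 1, so λ ≡ 17.
  x = λ² - 13 - 8 = 289 - 21 ≡ 2; y = λ·(13 - 2) - 7 ≡ 9. → (2, 9)

(2, 9)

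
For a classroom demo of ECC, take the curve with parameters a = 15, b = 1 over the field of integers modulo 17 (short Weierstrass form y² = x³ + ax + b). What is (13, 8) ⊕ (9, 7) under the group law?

(11, 1)

(13, 8) + (9, 7). λ = (7 - 8)/(9 - 13) ≡ 16/13 mod 17. 13⁻¹ ≡ 4 (mod 17), so λ ≡ 13.
  x = λ² - 13 - 9 = 169 - 22 ≡ 11; y = λ·(13 - 11) - 8 ≡ 1. → (11, 1)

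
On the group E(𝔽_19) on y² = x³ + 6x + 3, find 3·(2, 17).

O

Write Q = (2, 17).
Repeated addition: build up to 3Q.
2Q: tangent at (2, 17): λ = (3·2² + 6)/(2·17) ≡ 18/15. 15⁻¹ ≡ 14 (mod 19), so λ ≡ 18·14 ≡ 5.
  x = λ² - 2 - 2 = 25 - 4 ≡ 2; y = λ·(2 - 2) - 17 ≡ 2. → (2, 2)
3Q: (2, 2) + (2, 17): same x and y₁ ≡ -y₂, so the sum is O.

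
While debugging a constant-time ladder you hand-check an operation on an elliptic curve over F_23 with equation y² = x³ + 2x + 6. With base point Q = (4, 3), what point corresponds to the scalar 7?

(2, 8)

Double-and-add on 7 = (111)₂. Start with Q = (4, 3) for the leading 1-bit.
double: tangent at (4, 3): λ = (3·4² + 2)/(2·3) ≡ 4/6. 6⁻¹ ≡ 4 (mod 23), so λ ≡ 4·4 ≡ 16.
  x = λ² - 4 - 4 = 256 - 8 ≡ 18; y = λ·(4 - 18) - 3 ≡ 3. → (18, 3)
add Q: (18, 3) + (4, 3). λ = (3 - 3)/(4 - 18) ≡ 0/9 mod 23. 9⁻¹ ≡ 18 (mod 23), so λ ≡ 0.
  x = λ² - 18 - 4 = 0 - 22 ≡ 1; y = λ·(18 - 1) - 3 ≡ 20. → (1, 20)
double: tangent at (1, 20): λ = (3·1² + 2)/(2·20) ≡ 5/17. 17⁻¹ ≡ 19 (mod 23) since 17·19 = 323 ≡ 1, so λ ≡ 5·19 ≡ 3.
  x = λ² - 1 - 1 = 9 - 2 ≡ 7; y = λ·(1 - 7) - 20 ≡ 8. → (7, 8)
add Q: (7, 8) + (4, 3). λ = (3 - 8)/(4 - 7) ≡ 18/20 mod 23. 20⁻¹ ≡ 15 (mod 23) since 20·15 = 300 ≡ 1, so λ ≡ 17.
  x = λ² - 7 - 4 = 289 - 11 ≡ 2; y = λ·(7 - 2) - 8 ≡ 8. → (2, 8)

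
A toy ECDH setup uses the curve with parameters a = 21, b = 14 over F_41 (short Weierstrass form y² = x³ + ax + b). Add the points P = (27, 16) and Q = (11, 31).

(5, 30)

(27, 16) + (11, 31). λ = (31 - 16)/(11 - 27) ≡ 15/25 mod 41. 25⁻¹ ≡ 23 (mod 41) since 25·23 = 575 ≡ 1, so λ ≡ 17.
  x = λ² - 27 - 11 = 289 - 38 ≡ 5; y = λ·(27 - 5) - 16 ≡ 30. → (5, 30)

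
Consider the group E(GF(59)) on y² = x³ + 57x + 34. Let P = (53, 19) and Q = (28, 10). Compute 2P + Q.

First 2P:
Repeated addition: build up to 2P.
2P: tangent at (53, 19): λ = (3·53² + 57)/(2·19) ≡ 47/38. 38⁻¹ ≡ 14 (mod 59), so λ ≡ 47·14 ≡ 9.
  x = λ² - 53 - 53 = 81 - 106 ≡ 34; y = λ·(53 - 34) - 19 ≡ 34. → (34, 34)
2P = (34, 34).
Finally 2P + Q:
(34, 34) + (28, 10). λ = (10 - 34)/(28 - 34) ≡ 35/53 mod 59. 53⁻¹ ≡ 49 (mod 59), so λ ≡ 4.
  x = λ² - 34 - 28 = 16 - 62 ≡ 13; y = λ·(34 - 13) - 34 ≡ 50. → (13, 50)

(13, 50)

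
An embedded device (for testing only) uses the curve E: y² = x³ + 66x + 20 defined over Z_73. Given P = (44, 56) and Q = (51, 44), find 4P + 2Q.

(35, 23)

First 4P:
Double-and-add on 4 = (100)₂. Start with P = (44, 56) for the leading 1-bit.
double: tangent at (44, 56): λ = (3·44² + 66)/(2·56) ≡ 34/39. 39⁻¹ ≡ 15 (mod 73), so λ ≡ 34·15 ≡ 72.
  x = λ² - 44 - 44 = 5184 - 88 ≡ 59; y = λ·(44 - 59) - 56 ≡ 32. → (59, 32)
double: tangent at (59, 32): λ = (3·59² + 66)/(2·32) ≡ 70/64. 64⁻¹ ≡ 8 (mod 73) since 64·8 = 512 ≡ 1, so λ ≡ 70·8 ≡ 49.
  x = λ² - 59 - 59 = 2401 - 118 ≡ 20; y = λ·(59 - 20) - 32 ≡ 54. → (20, 54)
4P = (20, 54).
Next 2Q:
Repeated addition: build up to 2Q.
2Q: tangent at (51, 44): λ = (3·51² + 66)/(2·44) ≡ 58/15. 15⁻¹ ≡ 39 (mod 73) since 15·39 = 585 ≡ 1, so λ ≡ 58·39 ≡ 72.
  x = λ² - 51 - 51 = 5184 - 102 ≡ 45; y = λ·(51 - 45) - 44 ≡ 23. → (45, 23)
2Q = (45, 23).
Finally 4P + 2Q:
(20, 54) + (45, 23). λ = (23 - 54)/(45 - 20) ≡ 42/25 mod 73. 25⁻¹ ≡ 38 (mod 73) since 25·38 = 950 ≡ 1, so λ ≡ 63.
  x = λ² - 20 - 45 = 3969 - 65 ≡ 35; y = λ·(20 - 35) - 54 ≡ 23. → (35, 23)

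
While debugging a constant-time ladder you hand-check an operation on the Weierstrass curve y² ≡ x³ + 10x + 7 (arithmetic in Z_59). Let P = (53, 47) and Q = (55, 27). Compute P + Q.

(51, 51)

(53, 47) + (55, 27). λ = (27 - 47)/(55 - 53) ≡ 39/2 mod 59. 2⁻¹ ≡ 30 (mod 59) since 2·30 = 60 ≡ 1, so λ ≡ 49.
  x = λ² - 53 - 55 = 2401 - 108 ≡ 51; y = λ·(53 - 51) - 47 ≡ 51. → (51, 51)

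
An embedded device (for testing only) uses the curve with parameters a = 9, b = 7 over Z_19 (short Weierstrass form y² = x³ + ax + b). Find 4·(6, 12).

(9, 0)

Write Q = (6, 12).
Double-and-add on 4 = (100)₂. Start with Q = (6, 12) for the leading 1-bit.
double: tangent at (6, 12): λ = (3·6² + 9)/(2·12) ≡ 3/5. 5⁻¹ ≡ 4 (mod 19), so λ ≡ 3·4 ≡ 12.
  x = λ² - 6 - 6 = 144 - 12 ≡ 18; y = λ·(6 - 18) - 12 ≡ 15. → (18, 15)
double: tangent at (18, 15): λ = (3·18² + 9)/(2·15) ≡ 12/11. 11⁻¹ ≡ 7 (mod 19) since 11·7 = 77 ≡ 1, so λ ≡ 12·7 ≡ 8.
  x = λ² - 18 - 18 = 64 - 36 ≡ 9; y = λ·(18 - 9) - 15 ≡ 0. → (9, 0)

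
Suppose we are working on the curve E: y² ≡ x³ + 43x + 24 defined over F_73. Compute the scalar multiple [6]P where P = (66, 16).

(29, 57)

Repeated addition: build up to 6P.
2P: tangent at (66, 16): λ = (3·66² + 43)/(2·16) ≡ 44/32. 32⁻¹ ≡ 16 (mod 73) since 32·16 = 512 ≡ 1, so λ ≡ 44·16 ≡ 47.
  x = λ² - 66 - 66 = 2209 - 132 ≡ 33; y = λ·(66 - 33) - 16 ≡ 2. → (33, 2)
3P: (33, 2) + (66, 16). λ = (16 - 2)/(66 - 33) ≡ 14/33 mod 73. 33⁻¹ ≡ 31 (mod 73), so λ ≡ 69.
  x = λ² - 33 - 66 = 4761 - 99 ≡ 63; y = λ·(33 - 63) - 2 ≡ 45. → (63, 45)
4P: (63, 45) + (66, 16). λ = (16 - 45)/(66 - 63) ≡ 44/3 mod 73. 3⁻¹ ≡ 49 (mod 73), so λ ≡ 39.
  x = λ² - 63 - 66 = 1521 - 129 ≡ 5; y = λ·(63 - 5) - 45 ≡ 27. → (5, 27)
5P: (5, 27) + (66, 16). λ = (16 - 27)/(66 - 5) ≡ 62/61 mod 73. 61⁻¹ ≡ 6 (mod 73) since 61·6 = 366 ≡ 1, so λ ≡ 7.
  x = λ² - 5 - 66 = 49 - 71 ≡ 51; y = λ·(5 - 51) - 27 ≡ 16. → (51, 16)
6P: (51, 16) + (66, 16). λ = (16 - 16)/(66 - 51) ≡ 0/15 mod 73. 15⁻¹ ≡ 39 (mod 73), so λ ≡ 0.
  x = λ² - 51 - 66 = 0 - 117 ≡ 29; y = λ·(51 - 29) - 16 ≡ 57. → (29, 57)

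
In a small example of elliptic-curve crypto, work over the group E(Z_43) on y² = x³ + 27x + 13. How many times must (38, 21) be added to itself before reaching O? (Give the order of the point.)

11

2P: tangent at (38, 21): λ = (3·38² + 27)/(2·21) ≡ 16/42. 42⁻¹ ≡ 42 (mod 43) since 42·42 = 1764 ≡ 1, so λ ≡ 16·42 ≡ 27.
  x = λ² - 38 - 38 = 729 - 76 ≡ 8; y = λ·(38 - 8) - 21 ≡ 15. → (8, 15)
3P: (8, 15) + (38, 21). λ = (21 - 15)/(38 - 8) ≡ 6/30 mod 43. 30⁻¹ ≡ 33 (mod 43), so λ ≡ 26.
  x = λ² - 8 - 38 = 676 - 46 ≡ 28; y = λ·(8 - 28) - 15 ≡ 24. → (28, 24)
4P: (28, 24) + (38, 21). λ = (21 - 24)/(38 - 28) ≡ 40/10 mod 43. 10⁻¹ ≡ 13 (mod 43), so λ ≡ 4.
  x = λ² - 28 - 38 = 16 - 66 ≡ 36; y = λ·(28 - 36) - 24 ≡ 30. → (36, 30)
5P: (36, 30) + (38, 21). λ = (21 - 30)/(38 - 36) ≡ 34/2 mod 43. 2⁻¹ ≡ 22 (mod 43) since 2·22 = 44 ≡ 1, so λ ≡ 17.
  x = λ² - 36 - 38 = 289 - 74 ≡ 0; y = λ·(36 - 0) - 30 ≡ 23. → (0, 23)
6P: (0, 23) + (38, 21). λ = (21 - 23)/(38 - 0) ≡ 41/38 mod 43. 38⁻¹ ≡ 17 (mod 43), so λ ≡ 9.
  x = λ² - 0 - 38 = 81 - 38 ≡ 0; y = λ·(0 - 0) - 23 ≡ 20. → (0, 20)
7P: (0, 20) + (38, 21). λ = (21 - 20)/(38 - 0) ≡ 1/38 mod 43. 38⁻¹ ≡ 17 (mod 43) since 38·17 = 646 ≡ 1, so λ ≡ 17.
  x = λ² - 0 - 38 = 289 - 38 ≡ 36; y = λ·(0 - 36) - 20 ≡ 13. → (36, 13)
8P: (36, 13) + (38, 21). λ = (21 - 13)/(38 - 36) ≡ 8/2 mod 43. 2⁻¹ ≡ 22 (mod 43), so λ ≡ 4.
  x = λ² - 36 - 38 = 16 - 74 ≡ 28; y = λ·(36 - 28) - 13 ≡ 19. → (28, 19)
9P: (28, 19) + (38, 21). λ = (21 - 19)/(38 - 28) ≡ 2/10 mod 43. 10⁻¹ ≡ 13 (mod 43), so λ ≡ 26.
  x = λ² - 28 - 38 = 676 - 66 ≡ 8; y = λ·(28 - 8) - 19 ≡ 28. → (8, 28)
10P: (8, 28) + (38, 21). λ = (21 - 28)/(38 - 8) ≡ 36/30 mod 43. 30⁻¹ ≡ 33 (mod 43), so λ ≡ 27.
  x = λ² - 8 - 38 = 729 - 46 ≡ 38; y = λ·(8 - 38) - 28 ≡ 22. → (38, 22)
11P: (38, 22) + (38, 21): same x and y₁ ≡ -y₂, so the sum is O.
11P = O, so the order is 11.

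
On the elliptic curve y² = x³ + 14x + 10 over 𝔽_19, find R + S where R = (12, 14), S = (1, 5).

(12, 14) + (1, 5). λ = (5 - 14)/(1 - 12) ≡ 10/8 mod 19. 8⁻¹ ≡ 12 (mod 19), so λ ≡ 6.
  x = λ² - 12 - 1 = 36 - 13 ≡ 4; y = λ·(12 - 4) - 14 ≡ 15. → (4, 15)

(4, 15)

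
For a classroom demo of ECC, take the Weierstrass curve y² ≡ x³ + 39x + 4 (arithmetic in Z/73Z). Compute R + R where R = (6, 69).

(69, 21)

tangent at (6, 69): λ = (3·6² + 39)/(2·69) ≡ 1/65. 65⁻¹ ≡ 9 (mod 73), so λ ≡ 1·9 ≡ 9.
  x = λ² - 6 - 6 = 81 - 12 ≡ 69; y = λ·(6 - 69) - 69 ≡ 21. → (69, 21)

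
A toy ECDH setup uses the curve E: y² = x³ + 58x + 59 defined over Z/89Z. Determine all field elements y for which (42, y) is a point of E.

x³ + 58x + 59 = 76583 ≡ 43 (mod 89).
43 is a non-residue mod 89; no y exists.

none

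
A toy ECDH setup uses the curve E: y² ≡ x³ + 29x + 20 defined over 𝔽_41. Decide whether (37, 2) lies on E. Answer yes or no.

yes

y² = 2² ≡ 4; x³ + 29x + 20 = 51746 ≡ 4 (mod 41). 4 = 4.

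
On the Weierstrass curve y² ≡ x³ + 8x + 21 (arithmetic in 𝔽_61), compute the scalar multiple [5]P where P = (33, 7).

(18, 18)

Double-and-add on 5 = (101)₂. Start with P = (33, 7) for the leading 1-bit.
double: tangent at (33, 7): λ = (3·33² + 8)/(2·7) ≡ 42/14. 14⁻¹ ≡ 48 (mod 61), so λ ≡ 42·48 ≡ 3.
  x = λ² - 33 - 33 = 9 - 66 ≡ 4; y = λ·(33 - 4) - 7 ≡ 19. → (4, 19)
double: tangent at (4, 19): λ = (3·4² + 8)/(2·19) ≡ 56/38. 38⁻¹ ≡ 53 (mod 61), so λ ≡ 56·53 ≡ 40.
  x = λ² - 4 - 4 = 1600 - 8 ≡ 6; y = λ·(4 - 6) - 19 ≡ 23. → (6, 23)
add P: (6, 23) + (33, 7). λ = (7 - 23)/(33 - 6) ≡ 45/27 mod 61. 27⁻¹ ≡ 52 (mod 61), so λ ≡ 22.
  x = λ² - 6 - 33 = 484 - 39 ≡ 18; y = λ·(6 - 18) - 23 ≡ 18. → (18, 18)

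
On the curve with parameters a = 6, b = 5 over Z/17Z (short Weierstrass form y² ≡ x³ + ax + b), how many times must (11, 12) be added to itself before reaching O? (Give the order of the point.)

7

2P: tangent at (11, 12): λ = (3·11² + 6)/(2·12) ≡ 12/7. 7⁻¹ ≡ 5 (mod 17), so λ ≡ 12·5 ≡ 9.
  x = λ² - 11 - 11 = 81 - 22 ≡ 8; y = λ·(11 - 8) - 12 ≡ 15. → (8, 15)
3P: (8, 15) + (11, 12). λ = (12 - 15)/(11 - 8) ≡ 14/3 mod 17. 3⁻¹ ≡ 6 (mod 17), so λ ≡ 16.
  x = λ² - 8 - 11 = 256 - 19 ≡ 16; y = λ·(8 - 16) - 15 ≡ 10. → (16, 10)
4P: (16, 10) + (11, 12). λ = (12 - 10)/(11 - 16) ≡ 2/12 mod 17. 12⁻¹ ≡ 10 (mod 17) since 12·10 = 120 ≡ 1, so λ ≡ 3.
  x = λ² - 16 - 11 = 9 - 27 ≡ 16; y = λ·(16 - 16) - 10 ≡ 7. → (16, 7)
5P: (16, 7) + (11, 12). λ = (12 - 7)/(11 - 16) ≡ 5/12 mod 17. 12⁻¹ ≡ 10 (mod 17), so λ ≡ 16.
  x = λ² - 16 - 11 = 256 - 27 ≡ 8; y = λ·(16 - 8) - 7 ≡ 2. → (8, 2)
6P: (8, 2) + (11, 12). λ = (12 - 2)/(11 - 8) ≡ 10/3 mod 17. 3⁻¹ ≡ 6 (mod 17) since 3·6 = 18 ≡ 1, so λ ≡ 9.
  x = λ² - 8 - 11 = 81 - 19 ≡ 11; y = λ·(8 - 11) - 2 ≡ 5. → (11, 5)
7P: (11, 5) + (11, 12): same x and y₁ ≡ -y₂, so the sum is O.
7P = O, so the order is 7.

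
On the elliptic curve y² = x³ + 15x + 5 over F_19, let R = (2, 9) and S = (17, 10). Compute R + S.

(2, 9) + (17, 10). λ = (10 - 9)/(17 - 2) ≡ 1/15 mod 19. 15⁻¹ ≡ 14 (mod 19) since 15·14 = 210 ≡ 1, so λ ≡ 14.
  x = λ² - 2 - 17 = 196 - 19 ≡ 6; y = λ·(2 - 6) - 9 ≡ 11. → (6, 11)

(6, 11)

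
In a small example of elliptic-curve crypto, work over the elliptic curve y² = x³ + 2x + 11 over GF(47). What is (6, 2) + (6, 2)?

tangent at (6, 2): λ = (3·6² + 2)/(2·2) ≡ 16/4. 4⁻¹ ≡ 12 (mod 47), so λ ≡ 16·12 ≡ 4.
  x = λ² - 6 - 6 = 16 - 12 ≡ 4; y = λ·(6 - 4) - 2 ≡ 6. → (4, 6)

(4, 6)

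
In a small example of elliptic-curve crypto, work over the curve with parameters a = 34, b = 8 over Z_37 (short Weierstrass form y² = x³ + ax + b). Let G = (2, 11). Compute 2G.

tangent at (2, 11): λ = (3·2² + 34)/(2·11) ≡ 9/22. 22⁻¹ ≡ 32 (mod 37), so λ ≡ 9·32 ≡ 29.
  x = λ² - 2 - 2 = 841 - 4 ≡ 23; y = λ·(2 - 23) - 11 ≡ 9. → (23, 9)

(23, 9)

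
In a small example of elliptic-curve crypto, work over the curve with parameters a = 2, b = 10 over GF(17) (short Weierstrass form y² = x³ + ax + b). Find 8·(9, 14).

(5, 3)

Write Q = (9, 14).
Double-and-add on 8 = (1000)₂. Start with Q = (9, 14) for the leading 1-bit.
double: tangent at (9, 14): λ = (3·9² + 2)/(2·14) ≡ 7/11. 11⁻¹ ≡ 14 (mod 17) since 11·14 = 154 ≡ 1, so λ ≡ 7·14 ≡ 13.
  x = λ² - 9 - 9 = 169 - 18 ≡ 15; y = λ·(9 - 15) - 14 ≡ 10. → (15, 10)
double: tangent at (15, 10): λ = (3·15² + 2)/(2·10) ≡ 14/3. 3⁻¹ ≡ 6 (mod 17), so λ ≡ 14·6 ≡ 16.
  x = λ² - 15 - 15 = 256 - 30 ≡ 5; y = λ·(15 - 5) - 10 ≡ 14. → (5, 14)
double: tangent at (5, 14): λ = (3·5² + 2)/(2·14) ≡ 9/11. 11⁻¹ ≡ 14 (mod 17) since 11·14 = 154 ≡ 1, so λ ≡ 9·14 ≡ 7.
  x = λ² - 5 - 5 = 49 - 10 ≡ 5; y = λ·(5 - 5) - 14 ≡ 3. → (5, 3)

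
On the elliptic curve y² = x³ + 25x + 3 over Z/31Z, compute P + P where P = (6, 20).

tangent at (6, 20): λ = (3·6² + 25)/(2·20) ≡ 9/9. 9⁻¹ ≡ 7 (mod 31), so λ ≡ 9·7 ≡ 1.
  x = λ² - 6 - 6 = 1 - 12 ≡ 20; y = λ·(6 - 20) - 20 ≡ 28. → (20, 28)

(20, 28)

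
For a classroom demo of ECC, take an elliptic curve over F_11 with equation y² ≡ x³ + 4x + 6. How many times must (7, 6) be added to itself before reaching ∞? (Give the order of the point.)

8

2P: tangent at (7, 6): λ = (3·7² + 4)/(2·6) ≡ 8/1. 1⁻¹ ≡ 1 (mod 11) since 1·1 = 1 ≡ 1, so λ ≡ 8·1 ≡ 8.
  x = λ² - 7 - 7 = 64 - 14 ≡ 6; y = λ·(7 - 6) - 6 ≡ 2. → (6, 2)
3P: (6, 2) + (7, 6). λ = (6 - 2)/(7 - 6) ≡ 4/1 mod 11. 1⁻¹ ≡ 1 (mod 11) since 1·1 = 1 ≡ 1, so λ ≡ 4.
  x = λ² - 6 - 7 = 16 - 13 ≡ 3; y = λ·(6 - 3) - 2 ≡ 10. → (3, 10)
4P: (3, 10) + (7, 6). λ = (6 - 10)/(7 - 3) ≡ 7/4 mod 11. 4⁻¹ ≡ 3 (mod 11), so λ ≡ 10.
  x = λ² - 3 - 7 = 100 - 10 ≡ 2; y = λ·(3 - 2) - 10 ≡ 0. → (2, 0)
5P: (2, 0) + (7, 6). λ = (6 - 0)/(7 - 2) ≡ 6/5 mod 11. 5⁻¹ ≡ 9 (mod 11), so λ ≡ 10.
  x = λ² - 2 - 7 = 100 - 9 ≡ 3; y = λ·(2 - 3) - 0 ≡ 1. → (3, 1)
6P: (3, 1) + (7, 6). λ = (6 - 1)/(7 - 3) ≡ 5/4 mod 11. 4⁻¹ ≡ 3 (mod 11), so λ ≡ 4.
  x = λ² - 3 - 7 = 16 - 10 ≡ 6; y = λ·(3 - 6) - 1 ≡ 9. → (6, 9)
7P: (6, 9) + (7, 6). λ = (6 - 9)/(7 - 6) ≡ 8/1 mod 11. 1⁻¹ ≡ 1 (mod 11) since 1·1 = 1 ≡ 1, so λ ≡ 8.
  x = λ² - 6 - 7 = 64 - 13 ≡ 7; y = λ·(6 - 7) - 9 ≡ 5. → (7, 5)
8P: (7, 5) + (7, 6): same x and y₁ ≡ -y₂, so the sum is ∞.
8P = ∞, so the order is 8.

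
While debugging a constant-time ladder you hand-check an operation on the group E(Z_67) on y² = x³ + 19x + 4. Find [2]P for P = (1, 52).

tangent at (1, 52): λ = (3·1² + 19)/(2·52) ≡ 22/37. 37⁻¹ ≡ 29 (mod 67), so λ ≡ 22·29 ≡ 35.
  x = λ² - 1 - 1 = 1225 - 2 ≡ 17; y = λ·(1 - 17) - 52 ≡ 58. → (17, 58)

(17, 58)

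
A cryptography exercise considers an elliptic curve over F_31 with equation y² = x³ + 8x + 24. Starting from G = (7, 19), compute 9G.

(7, 19)

Double-and-add on 9 = (1001)₂. Start with G = (7, 19) for the leading 1-bit.
double: tangent at (7, 19): λ = (3·7² + 8)/(2·19) ≡ 0/7. 7⁻¹ ≡ 9 (mod 31), so λ ≡ 0·9 ≡ 0.
  x = λ² - 7 - 7 = 0 - 14 ≡ 17; y = λ·(7 - 17) - 19 ≡ 12. → (17, 12)
double: tangent at (17, 12): λ = (3·17² + 8)/(2·12) ≡ 7/24. 24⁻¹ ≡ 22 (mod 31), so λ ≡ 7·22 ≡ 30.
  x = λ² - 17 - 17 = 900 - 34 ≡ 29; y = λ·(17 - 29) - 12 ≡ 0. → (29, 0)
double: (29, 0) + (29, 0): same x and y₁ ≡ -y₂, so the sum is O.
add G: O + (7, 19) = (7, 19) (identity).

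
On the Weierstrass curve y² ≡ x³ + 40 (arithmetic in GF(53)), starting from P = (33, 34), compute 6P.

(19, 3)

Repeated addition: build up to 6P.
2P: tangent at (33, 34): λ = (3·33² + 0)/(2·34) ≡ 34/15. 15⁻¹ ≡ 46 (mod 53), so λ ≡ 34·46 ≡ 27.
  x = λ² - 33 - 33 = 729 - 66 ≡ 27; y = λ·(33 - 27) - 34 ≡ 22. → (27, 22)
3P: (27, 22) + (33, 34). λ = (34 - 22)/(33 - 27) ≡ 12/6 mod 53. 6⁻¹ ≡ 9 (mod 53), so λ ≡ 2.
  x = λ² - 27 - 33 = 4 - 60 ≡ 50; y = λ·(27 - 50) - 22 ≡ 38. → (50, 38)
4P: (50, 38) + (33, 34). λ = (34 - 38)/(33 - 50) ≡ 49/36 mod 53. 36⁻¹ ≡ 28 (mod 53) since 36·28 = 1008 ≡ 1, so λ ≡ 47.
  x = λ² - 50 - 33 = 2209 - 83 ≡ 6; y = λ·(50 - 6) - 38 ≡ 16. → (6, 16)
5P: (6, 16) + (33, 34). λ = (34 - 16)/(33 - 6) ≡ 18/27 mod 53. 27⁻¹ ≡ 2 (mod 53) since 27·2 = 54 ≡ 1, so λ ≡ 36.
  x = λ² - 6 - 33 = 1296 - 39 ≡ 38; y = λ·(6 - 38) - 16 ≡ 51. → (38, 51)
6P: (38, 51) + (33, 34). λ = (34 - 51)/(33 - 38) ≡ 36/48 mod 53. 48⁻¹ ≡ 21 (mod 53), so λ ≡ 14.
  x = λ² - 38 - 33 = 196 - 71 ≡ 19; y = λ·(38 - 19) - 51 ≡ 3. → (19, 3)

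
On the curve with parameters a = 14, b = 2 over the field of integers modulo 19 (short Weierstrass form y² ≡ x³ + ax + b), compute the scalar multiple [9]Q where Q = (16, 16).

(5, 11)

Double-and-add on 9 = (1001)₂. Start with Q = (16, 16) for the leading 1-bit.
double: tangent at (16, 16): λ = (3·16² + 14)/(2·16) ≡ 3/13. 13⁻¹ ≡ 3 (mod 19) since 13·3 = 39 ≡ 1, so λ ≡ 3·3 ≡ 9.
  x = λ² - 16 - 16 = 81 - 32 ≡ 11; y = λ·(16 - 11) - 16 ≡ 10. → (11, 10)
double: tangent at (11, 10): λ = (3·11² + 14)/(2·10) ≡ 16/1. 1⁻¹ ≡ 1 (mod 19) since 1·1 = 1 ≡ 1, so λ ≡ 16·1 ≡ 16.
  x = λ² - 11 - 11 = 256 - 22 ≡ 6; y = λ·(11 - 6) - 10 ≡ 13. → (6, 13)
double: tangent at (6, 13): λ = (3·6² + 14)/(2·13) ≡ 8/7. 7⁻¹ ≡ 11 (mod 19) since 7·11 = 77 ≡ 1, so λ ≡ 8·11 ≡ 12.
  x = λ² - 6 - 6 = 144 - 12 ≡ 18; y = λ·(6 - 18) - 13 ≡ 14. → (18, 14)
add Q: (18, 14) + (16, 16). λ = (16 - 14)/(16 - 18) ≡ 2/17 mod 19. 17⁻¹ ≡ 9 (mod 19), so λ ≡ 18.
  x = λ² - 18 - 16 = 324 - 34 ≡ 5; y = λ·(18 - 5) - 14 ≡ 11. → (5, 11)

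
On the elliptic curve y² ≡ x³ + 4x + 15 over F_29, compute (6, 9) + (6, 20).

The two points share x = 6 and their y-coordinates satisfy 9 + 20 ≡ 0 (mod 29), so they are inverses. Their sum is the point at infinity.

O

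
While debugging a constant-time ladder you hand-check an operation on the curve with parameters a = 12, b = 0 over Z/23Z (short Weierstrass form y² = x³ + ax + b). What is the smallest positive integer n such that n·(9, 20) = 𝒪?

4

2P: tangent at (9, 20): λ = (3·9² + 12)/(2·20) ≡ 2/17. 17⁻¹ ≡ 19 (mod 23), so λ ≡ 2·19 ≡ 15.
  x = λ² - 9 - 9 = 225 - 18 ≡ 0; y = λ·(9 - 0) - 20 ≡ 0. → (0, 0)
3P: (0, 0) + (9, 20). λ = (20 - 0)/(9 - 0) ≡ 20/9 mod 23. 9⁻¹ ≡ 18 (mod 23) since 9·18 = 162 ≡ 1, so λ ≡ 15.
  x = λ² - 0 - 9 = 225 - 9 ≡ 9; y = λ·(0 - 9) - 0 ≡ 3. → (9, 3)
4P: (9, 3) + (9, 20): same x and y₁ ≡ -y₂, so the sum is 𝒪.
4P = 𝒪, so the order is 4.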